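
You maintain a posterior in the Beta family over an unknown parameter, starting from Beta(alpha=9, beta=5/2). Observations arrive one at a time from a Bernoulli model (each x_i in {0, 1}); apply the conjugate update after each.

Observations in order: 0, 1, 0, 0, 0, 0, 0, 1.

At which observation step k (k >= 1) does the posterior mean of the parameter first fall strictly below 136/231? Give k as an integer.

obs 1: x=0 → posterior Beta(9, 7/2)
obs 2: x=1 → posterior Beta(10, 7/2)
obs 3: x=0 → posterior Beta(10, 9/2)
obs 4: x=0 → posterior Beta(10, 11/2)
obs 5: x=0 → posterior Beta(10, 13/2)
obs 6: x=0 → posterior Beta(10, 15/2)
obs 7: x=0 → posterior Beta(10, 17/2)
obs 8: x=1 → posterior Beta(11, 17/2)

k = 6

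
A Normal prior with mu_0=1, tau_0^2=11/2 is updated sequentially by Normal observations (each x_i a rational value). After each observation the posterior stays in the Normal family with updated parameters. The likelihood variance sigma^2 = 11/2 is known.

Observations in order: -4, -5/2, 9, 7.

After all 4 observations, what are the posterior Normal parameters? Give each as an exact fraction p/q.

obs 1: x=-4 → posterior Normal(-3/2, 11/4)
obs 2: x=-5/2 → posterior Normal(-11/6, 11/6)
obs 3: x=9 → posterior Normal(7/8, 11/8)
obs 4: x=7 → posterior Normal(21/10, 11/10)

mu_0=21/10, tau_0^2=11/10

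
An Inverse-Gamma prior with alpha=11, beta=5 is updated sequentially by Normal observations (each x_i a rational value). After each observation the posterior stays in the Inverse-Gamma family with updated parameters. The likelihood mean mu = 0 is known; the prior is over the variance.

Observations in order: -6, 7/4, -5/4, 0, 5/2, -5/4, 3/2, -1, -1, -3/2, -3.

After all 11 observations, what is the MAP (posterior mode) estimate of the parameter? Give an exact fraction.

obs 1: x=-6 → posterior Inverse-Gamma(23/2, 23)
obs 2: x=7/4 → posterior Inverse-Gamma(12, 785/32)
obs 3: x=-5/4 → posterior Inverse-Gamma(25/2, 405/16)
obs 4: x=0 → posterior Inverse-Gamma(13, 405/16)
obs 5: x=5/2 → posterior Inverse-Gamma(27/2, 455/16)
obs 6: x=-5/4 → posterior Inverse-Gamma(14, 935/32)
obs 7: x=3/2 → posterior Inverse-Gamma(29/2, 971/32)
obs 8: x=-1 → posterior Inverse-Gamma(15, 987/32)
obs 9: x=-1 → posterior Inverse-Gamma(31/2, 1003/32)
obs 10: x=-3/2 → posterior Inverse-Gamma(16, 1039/32)
obs 11: x=-3 → posterior Inverse-Gamma(33/2, 1183/32)

169/80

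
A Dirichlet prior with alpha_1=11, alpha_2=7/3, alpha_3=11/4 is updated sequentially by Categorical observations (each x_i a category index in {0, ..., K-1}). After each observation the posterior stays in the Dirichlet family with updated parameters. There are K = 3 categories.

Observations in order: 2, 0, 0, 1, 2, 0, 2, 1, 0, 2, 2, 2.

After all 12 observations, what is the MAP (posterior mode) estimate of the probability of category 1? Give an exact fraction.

obs 1: x=2 → posterior Dirichlet(11, 7/3, 15/4)
obs 2: x=0 → posterior Dirichlet(12, 7/3, 15/4)
obs 3: x=0 → posterior Dirichlet(13, 7/3, 15/4)
obs 4: x=1 → posterior Dirichlet(13, 10/3, 15/4)
obs 5: x=2 → posterior Dirichlet(13, 10/3, 19/4)
obs 6: x=0 → posterior Dirichlet(14, 10/3, 19/4)
obs 7: x=2 → posterior Dirichlet(14, 10/3, 23/4)
obs 8: x=1 → posterior Dirichlet(14, 13/3, 23/4)
obs 9: x=0 → posterior Dirichlet(15, 13/3, 23/4)
obs 10: x=2 → posterior Dirichlet(15, 13/3, 27/4)
obs 11: x=2 → posterior Dirichlet(15, 13/3, 31/4)
obs 12: x=2 → posterior Dirichlet(15, 13/3, 35/4)

40/301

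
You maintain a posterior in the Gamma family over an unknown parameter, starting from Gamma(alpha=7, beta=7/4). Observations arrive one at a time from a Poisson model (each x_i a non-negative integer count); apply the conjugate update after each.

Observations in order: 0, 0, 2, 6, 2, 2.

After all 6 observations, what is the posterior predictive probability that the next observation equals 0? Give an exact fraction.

obs 1: x=0 → posterior Gamma(7, 11/4)
obs 2: x=0 → posterior Gamma(7, 15/4)
obs 3: x=2 → posterior Gamma(9, 19/4)
obs 4: x=6 → posterior Gamma(15, 23/4)
obs 5: x=2 → posterior Gamma(17, 27/4)
obs 6: x=2 → posterior Gamma(19, 31/4)

21670662219970396194714277471/217416671473944530487060546875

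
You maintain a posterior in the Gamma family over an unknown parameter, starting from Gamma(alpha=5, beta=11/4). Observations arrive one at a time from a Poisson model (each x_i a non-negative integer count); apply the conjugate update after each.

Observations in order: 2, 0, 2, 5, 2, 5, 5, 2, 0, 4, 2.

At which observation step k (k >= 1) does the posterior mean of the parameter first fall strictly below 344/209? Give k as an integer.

obs 1: x=2 → posterior Gamma(7, 15/4)
obs 2: x=0 → posterior Gamma(7, 19/4)
obs 3: x=2 → posterior Gamma(9, 23/4)
obs 4: x=5 → posterior Gamma(14, 27/4)
obs 5: x=2 → posterior Gamma(16, 31/4)
obs 6: x=5 → posterior Gamma(21, 35/4)
obs 7: x=5 → posterior Gamma(26, 39/4)
obs 8: x=2 → posterior Gamma(28, 43/4)
obs 9: x=0 → posterior Gamma(28, 47/4)
obs 10: x=4 → posterior Gamma(32, 51/4)
obs 11: x=2 → posterior Gamma(34, 55/4)

k = 2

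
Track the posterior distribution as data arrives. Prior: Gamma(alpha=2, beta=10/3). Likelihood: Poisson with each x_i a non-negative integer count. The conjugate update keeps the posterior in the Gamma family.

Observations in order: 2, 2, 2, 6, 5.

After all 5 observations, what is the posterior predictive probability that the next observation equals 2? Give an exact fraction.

311047188006341457366943359375/1228255344411528105136555556864

obs 1: x=2 → posterior Gamma(4, 13/3)
obs 2: x=2 → posterior Gamma(6, 16/3)
obs 3: x=2 → posterior Gamma(8, 19/3)
obs 4: x=6 → posterior Gamma(14, 22/3)
obs 5: x=5 → posterior Gamma(19, 25/3)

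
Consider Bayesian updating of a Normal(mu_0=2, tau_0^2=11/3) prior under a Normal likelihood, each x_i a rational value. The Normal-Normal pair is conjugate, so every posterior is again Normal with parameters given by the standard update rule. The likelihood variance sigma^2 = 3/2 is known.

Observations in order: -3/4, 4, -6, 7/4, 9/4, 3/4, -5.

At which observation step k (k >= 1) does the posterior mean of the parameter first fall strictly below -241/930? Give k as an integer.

k = 3

obs 1: x=-3/4 → posterior Normal(3/62, 33/31)
obs 2: x=4 → posterior Normal(179/106, 33/53)
obs 3: x=-6 → posterior Normal(-17/30, 11/25)
obs 4: x=7/4 → posterior Normal(-4/97, 33/97)
obs 5: x=9/4 → posterior Normal(13/34, 33/119)
obs 6: x=3/4 → posterior Normal(62/141, 11/47)
obs 7: x=-5 → posterior Normal(-48/163, 33/163)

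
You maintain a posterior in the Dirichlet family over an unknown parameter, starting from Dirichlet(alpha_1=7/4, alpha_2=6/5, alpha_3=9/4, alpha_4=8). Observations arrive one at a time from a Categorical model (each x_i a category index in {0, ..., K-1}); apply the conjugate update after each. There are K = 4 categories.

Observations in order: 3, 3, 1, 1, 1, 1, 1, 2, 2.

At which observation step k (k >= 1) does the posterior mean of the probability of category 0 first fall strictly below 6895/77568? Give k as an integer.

k = 7

obs 1: x=3 → posterior Dirichlet(7/4, 6/5, 9/4, 9)
obs 2: x=3 → posterior Dirichlet(7/4, 6/5, 9/4, 10)
obs 3: x=1 → posterior Dirichlet(7/4, 11/5, 9/4, 10)
obs 4: x=1 → posterior Dirichlet(7/4, 16/5, 9/4, 10)
obs 5: x=1 → posterior Dirichlet(7/4, 21/5, 9/4, 10)
obs 6: x=1 → posterior Dirichlet(7/4, 26/5, 9/4, 10)
obs 7: x=1 → posterior Dirichlet(7/4, 31/5, 9/4, 10)
obs 8: x=2 → posterior Dirichlet(7/4, 31/5, 13/4, 10)
obs 9: x=2 → posterior Dirichlet(7/4, 31/5, 17/4, 10)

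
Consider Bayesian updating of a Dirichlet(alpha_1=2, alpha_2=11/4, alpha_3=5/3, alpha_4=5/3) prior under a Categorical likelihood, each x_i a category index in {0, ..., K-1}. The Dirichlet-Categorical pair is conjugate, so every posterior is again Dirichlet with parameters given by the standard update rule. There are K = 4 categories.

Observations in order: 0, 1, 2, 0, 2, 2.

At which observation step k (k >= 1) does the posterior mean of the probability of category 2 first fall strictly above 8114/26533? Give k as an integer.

k = 6

obs 1: x=0 → posterior Dirichlet(3, 11/4, 5/3, 5/3)
obs 2: x=1 → posterior Dirichlet(3, 15/4, 5/3, 5/3)
obs 3: x=2 → posterior Dirichlet(3, 15/4, 8/3, 5/3)
obs 4: x=0 → posterior Dirichlet(4, 15/4, 8/3, 5/3)
obs 5: x=2 → posterior Dirichlet(4, 15/4, 11/3, 5/3)
obs 6: x=2 → posterior Dirichlet(4, 15/4, 14/3, 5/3)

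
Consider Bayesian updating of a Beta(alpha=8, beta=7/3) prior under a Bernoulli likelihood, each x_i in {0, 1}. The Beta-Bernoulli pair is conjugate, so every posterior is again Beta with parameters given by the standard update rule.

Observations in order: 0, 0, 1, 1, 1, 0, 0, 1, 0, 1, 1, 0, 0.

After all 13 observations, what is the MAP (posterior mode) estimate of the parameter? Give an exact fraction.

39/64

obs 1: x=0 → posterior Beta(8, 10/3)
obs 2: x=0 → posterior Beta(8, 13/3)
obs 3: x=1 → posterior Beta(9, 13/3)
obs 4: x=1 → posterior Beta(10, 13/3)
obs 5: x=1 → posterior Beta(11, 13/3)
obs 6: x=0 → posterior Beta(11, 16/3)
obs 7: x=0 → posterior Beta(11, 19/3)
obs 8: x=1 → posterior Beta(12, 19/3)
obs 9: x=0 → posterior Beta(12, 22/3)
obs 10: x=1 → posterior Beta(13, 22/3)
obs 11: x=1 → posterior Beta(14, 22/3)
obs 12: x=0 → posterior Beta(14, 25/3)
obs 13: x=0 → posterior Beta(14, 28/3)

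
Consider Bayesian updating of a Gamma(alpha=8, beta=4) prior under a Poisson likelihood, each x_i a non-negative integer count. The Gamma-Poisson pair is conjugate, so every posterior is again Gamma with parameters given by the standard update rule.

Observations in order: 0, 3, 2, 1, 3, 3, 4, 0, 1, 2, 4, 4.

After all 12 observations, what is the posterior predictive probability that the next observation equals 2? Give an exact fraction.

878091842192143286197968906985529234297978880/3362095853201812742282475234995233875224247377

obs 1: x=0 → posterior Gamma(8, 5)
obs 2: x=3 → posterior Gamma(11, 6)
obs 3: x=2 → posterior Gamma(13, 7)
obs 4: x=1 → posterior Gamma(14, 8)
obs 5: x=3 → posterior Gamma(17, 9)
obs 6: x=3 → posterior Gamma(20, 10)
obs 7: x=4 → posterior Gamma(24, 11)
obs 8: x=0 → posterior Gamma(24, 12)
obs 9: x=1 → posterior Gamma(25, 13)
obs 10: x=2 → posterior Gamma(27, 14)
obs 11: x=4 → posterior Gamma(31, 15)
obs 12: x=4 → posterior Gamma(35, 16)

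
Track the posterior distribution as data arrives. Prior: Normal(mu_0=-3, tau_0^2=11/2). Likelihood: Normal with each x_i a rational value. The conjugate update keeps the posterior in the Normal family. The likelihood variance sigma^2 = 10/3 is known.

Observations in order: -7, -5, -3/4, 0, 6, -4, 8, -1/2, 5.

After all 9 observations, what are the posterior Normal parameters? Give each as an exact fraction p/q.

obs 1: x=-7 → posterior Normal(-291/53, 110/53)
obs 2: x=-5 → posterior Normal(-228/43, 55/43)
obs 3: x=-3/4 → posterior Normal(-1923/476, 110/119)
obs 4: x=0 → posterior Normal(-1923/608, 55/76)
obs 5: x=6 → posterior Normal(-1131/740, 22/37)
obs 6: x=-4 → posterior Normal(-1659/872, 55/109)
obs 7: x=8 → posterior Normal(-603/1004, 110/251)
obs 8: x=-1/2 → posterior Normal(-669/1136, 55/142)
obs 9: x=5 → posterior Normal(-9/1268, 110/317)

mu_0=-9/1268, tau_0^2=110/317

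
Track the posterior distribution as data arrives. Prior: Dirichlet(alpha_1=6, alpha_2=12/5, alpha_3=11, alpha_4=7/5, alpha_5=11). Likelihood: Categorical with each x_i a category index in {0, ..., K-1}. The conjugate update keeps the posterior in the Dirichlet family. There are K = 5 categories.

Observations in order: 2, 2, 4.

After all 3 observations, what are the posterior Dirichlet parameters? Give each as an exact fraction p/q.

obs 1: x=2 → posterior Dirichlet(6, 12/5, 12, 7/5, 11)
obs 2: x=2 → posterior Dirichlet(6, 12/5, 13, 7/5, 11)
obs 3: x=4 → posterior Dirichlet(6, 12/5, 13, 7/5, 12)

alpha_1=6, alpha_2=12/5, alpha_3=13, alpha_4=7/5, alpha_5=12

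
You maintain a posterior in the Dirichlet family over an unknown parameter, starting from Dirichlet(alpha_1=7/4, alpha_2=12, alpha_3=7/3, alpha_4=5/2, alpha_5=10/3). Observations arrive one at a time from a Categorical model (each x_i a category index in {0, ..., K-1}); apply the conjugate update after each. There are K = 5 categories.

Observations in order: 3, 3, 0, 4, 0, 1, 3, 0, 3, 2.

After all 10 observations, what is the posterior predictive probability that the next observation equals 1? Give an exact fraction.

obs 1: x=3 → posterior Dirichlet(7/4, 12, 7/3, 7/2, 10/3)
obs 2: x=3 → posterior Dirichlet(7/4, 12, 7/3, 9/2, 10/3)
obs 3: x=0 → posterior Dirichlet(11/4, 12, 7/3, 9/2, 10/3)
obs 4: x=4 → posterior Dirichlet(11/4, 12, 7/3, 9/2, 13/3)
obs 5: x=0 → posterior Dirichlet(15/4, 12, 7/3, 9/2, 13/3)
obs 6: x=1 → posterior Dirichlet(15/4, 13, 7/3, 9/2, 13/3)
obs 7: x=3 → posterior Dirichlet(15/4, 13, 7/3, 11/2, 13/3)
obs 8: x=0 → posterior Dirichlet(19/4, 13, 7/3, 11/2, 13/3)
obs 9: x=3 → posterior Dirichlet(19/4, 13, 7/3, 13/2, 13/3)
obs 10: x=2 → posterior Dirichlet(19/4, 13, 10/3, 13/2, 13/3)

156/383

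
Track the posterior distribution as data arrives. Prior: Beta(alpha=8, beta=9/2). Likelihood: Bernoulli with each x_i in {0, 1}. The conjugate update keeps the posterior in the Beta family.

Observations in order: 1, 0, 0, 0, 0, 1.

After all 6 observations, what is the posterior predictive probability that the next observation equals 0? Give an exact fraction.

17/37

obs 1: x=1 → posterior Beta(9, 9/2)
obs 2: x=0 → posterior Beta(9, 11/2)
obs 3: x=0 → posterior Beta(9, 13/2)
obs 4: x=0 → posterior Beta(9, 15/2)
obs 5: x=0 → posterior Beta(9, 17/2)
obs 6: x=1 → posterior Beta(10, 17/2)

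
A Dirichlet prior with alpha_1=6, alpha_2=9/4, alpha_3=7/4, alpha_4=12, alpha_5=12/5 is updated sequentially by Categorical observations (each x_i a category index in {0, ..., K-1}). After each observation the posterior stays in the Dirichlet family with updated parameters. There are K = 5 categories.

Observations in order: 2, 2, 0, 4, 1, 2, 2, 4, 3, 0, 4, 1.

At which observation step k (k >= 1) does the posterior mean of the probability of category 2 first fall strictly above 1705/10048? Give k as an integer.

obs 1: x=2 → posterior Dirichlet(6, 9/4, 11/4, 12, 12/5)
obs 2: x=2 → posterior Dirichlet(6, 9/4, 15/4, 12, 12/5)
obs 3: x=0 → posterior Dirichlet(7, 9/4, 15/4, 12, 12/5)
obs 4: x=4 → posterior Dirichlet(7, 9/4, 15/4, 12, 17/5)
obs 5: x=1 → posterior Dirichlet(7, 13/4, 15/4, 12, 17/5)
obs 6: x=2 → posterior Dirichlet(7, 13/4, 19/4, 12, 17/5)
obs 7: x=2 → posterior Dirichlet(7, 13/4, 23/4, 12, 17/5)
obs 8: x=4 → posterior Dirichlet(7, 13/4, 23/4, 12, 22/5)
obs 9: x=3 → posterior Dirichlet(7, 13/4, 23/4, 13, 22/5)
obs 10: x=0 → posterior Dirichlet(8, 13/4, 23/4, 13, 22/5)
obs 11: x=4 → posterior Dirichlet(8, 13/4, 23/4, 13, 27/5)
obs 12: x=1 → posterior Dirichlet(8, 17/4, 23/4, 13, 27/5)

k = 7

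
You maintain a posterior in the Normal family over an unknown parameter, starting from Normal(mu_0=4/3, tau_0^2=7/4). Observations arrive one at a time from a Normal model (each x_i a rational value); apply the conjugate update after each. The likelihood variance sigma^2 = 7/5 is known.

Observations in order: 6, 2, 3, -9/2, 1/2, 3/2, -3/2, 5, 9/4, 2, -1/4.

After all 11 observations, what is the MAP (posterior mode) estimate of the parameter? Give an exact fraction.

obs 1: x=6 → posterior Normal(106/27, 7/9)
obs 2: x=2 → posterior Normal(68/21, 1/2)
obs 3: x=3 → posterior Normal(181/57, 7/19)
obs 4: x=-9/2 → posterior Normal(227/144, 7/24)
obs 5: x=1/2 → posterior Normal(121/87, 7/29)
obs 6: x=3/2 → posterior Normal(287/204, 7/34)
obs 7: x=-3/2 → posterior Normal(121/117, 7/39)
obs 8: x=5 → posterior Normal(49/33, 7/44)
obs 9: x=9/4 → posterior Normal(919/588, 1/7)
obs 10: x=2 → posterior Normal(1039/648, 7/54)
obs 11: x=-1/4 → posterior Normal(256/177, 7/59)

256/177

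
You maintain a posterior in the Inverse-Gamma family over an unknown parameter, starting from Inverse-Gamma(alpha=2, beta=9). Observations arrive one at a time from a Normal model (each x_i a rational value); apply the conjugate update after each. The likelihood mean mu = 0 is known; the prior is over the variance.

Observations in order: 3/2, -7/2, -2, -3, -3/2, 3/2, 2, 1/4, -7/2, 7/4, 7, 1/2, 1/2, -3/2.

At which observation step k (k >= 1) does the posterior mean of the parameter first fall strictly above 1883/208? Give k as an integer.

obs 1: x=3/2 → posterior Inverse-Gamma(5/2, 81/8)
obs 2: x=-7/2 → posterior Inverse-Gamma(3, 65/4)
obs 3: x=-2 → posterior Inverse-Gamma(7/2, 73/4)
obs 4: x=-3 → posterior Inverse-Gamma(4, 91/4)
obs 5: x=-3/2 → posterior Inverse-Gamma(9/2, 191/8)
obs 6: x=3/2 → posterior Inverse-Gamma(5, 25)
obs 7: x=2 → posterior Inverse-Gamma(11/2, 27)
obs 8: x=1/4 → posterior Inverse-Gamma(6, 865/32)
obs 9: x=-7/2 → posterior Inverse-Gamma(13/2, 1061/32)
obs 10: x=7/4 → posterior Inverse-Gamma(7, 555/16)
obs 11: x=7 → posterior Inverse-Gamma(15/2, 947/16)
obs 12: x=1/2 → posterior Inverse-Gamma(8, 949/16)
obs 13: x=1/2 → posterior Inverse-Gamma(17/2, 951/16)
obs 14: x=-3/2 → posterior Inverse-Gamma(9, 969/16)

k = 11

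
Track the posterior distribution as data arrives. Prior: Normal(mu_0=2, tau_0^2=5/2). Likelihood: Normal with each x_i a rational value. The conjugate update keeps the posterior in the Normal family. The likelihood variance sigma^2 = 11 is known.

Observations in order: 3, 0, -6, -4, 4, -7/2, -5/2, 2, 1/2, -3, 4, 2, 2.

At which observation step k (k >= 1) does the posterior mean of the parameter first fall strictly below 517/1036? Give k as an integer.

k = 4

obs 1: x=3 → posterior Normal(59/27, 55/27)
obs 2: x=0 → posterior Normal(59/32, 55/32)
obs 3: x=-6 → posterior Normal(29/37, 55/37)
obs 4: x=-4 → posterior Normal(3/14, 55/42)
obs 5: x=4 → posterior Normal(29/47, 55/47)
obs 6: x=-7/2 → posterior Normal(23/104, 55/52)
obs 7: x=-5/2 → posterior Normal(-1/57, 55/57)
obs 8: x=2 → posterior Normal(9/62, 55/62)
obs 9: x=1/2 → posterior Normal(23/134, 55/67)
obs 10: x=-3 → posterior Normal(-7/144, 55/72)
obs 11: x=4 → posterior Normal(3/14, 5/7)
obs 12: x=2 → posterior Normal(53/164, 55/82)
obs 13: x=2 → posterior Normal(73/174, 55/87)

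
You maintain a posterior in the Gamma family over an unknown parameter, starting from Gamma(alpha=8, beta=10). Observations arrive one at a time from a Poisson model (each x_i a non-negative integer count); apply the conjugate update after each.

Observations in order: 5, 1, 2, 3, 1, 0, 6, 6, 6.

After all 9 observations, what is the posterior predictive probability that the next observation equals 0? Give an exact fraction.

obs 1: x=5 → posterior Gamma(13, 11)
obs 2: x=1 → posterior Gamma(14, 12)
obs 3: x=2 → posterior Gamma(16, 13)
obs 4: x=3 → posterior Gamma(19, 14)
obs 5: x=1 → posterior Gamma(20, 15)
obs 6: x=0 → posterior Gamma(20, 16)
obs 7: x=6 → posterior Gamma(26, 17)
obs 8: x=6 → posterior Gamma(32, 18)
obs 9: x=6 → posterior Gamma(38, 19)

3914144333903073791808962606796280957916632792441/27487790694400000000000000000000000000000000000000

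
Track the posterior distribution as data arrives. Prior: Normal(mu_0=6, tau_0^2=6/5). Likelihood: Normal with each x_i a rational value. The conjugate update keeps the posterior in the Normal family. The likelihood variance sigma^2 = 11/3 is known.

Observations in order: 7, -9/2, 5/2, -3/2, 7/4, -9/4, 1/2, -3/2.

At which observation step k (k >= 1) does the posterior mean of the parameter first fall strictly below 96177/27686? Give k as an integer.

k = 4

obs 1: x=7 → posterior Normal(456/73, 66/73)
obs 2: x=-9/2 → posterior Normal(375/91, 66/91)
obs 3: x=5/2 → posterior Normal(420/109, 66/109)
obs 4: x=-3/2 → posterior Normal(393/127, 66/127)
obs 5: x=7/4 → posterior Normal(849/290, 66/145)
obs 6: x=-9/4 → posterior Normal(384/163, 66/163)
obs 7: x=1/2 → posterior Normal(393/181, 66/181)
obs 8: x=-3/2 → posterior Normal(366/199, 66/199)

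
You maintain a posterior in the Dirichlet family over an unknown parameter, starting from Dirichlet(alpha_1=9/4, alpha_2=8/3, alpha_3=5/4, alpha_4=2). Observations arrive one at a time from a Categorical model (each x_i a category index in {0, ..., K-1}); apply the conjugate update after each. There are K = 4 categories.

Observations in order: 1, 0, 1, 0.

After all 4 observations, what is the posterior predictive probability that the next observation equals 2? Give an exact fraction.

15/146

obs 1: x=1 → posterior Dirichlet(9/4, 11/3, 5/4, 2)
obs 2: x=0 → posterior Dirichlet(13/4, 11/3, 5/4, 2)
obs 3: x=1 → posterior Dirichlet(13/4, 14/3, 5/4, 2)
obs 4: x=0 → posterior Dirichlet(17/4, 14/3, 5/4, 2)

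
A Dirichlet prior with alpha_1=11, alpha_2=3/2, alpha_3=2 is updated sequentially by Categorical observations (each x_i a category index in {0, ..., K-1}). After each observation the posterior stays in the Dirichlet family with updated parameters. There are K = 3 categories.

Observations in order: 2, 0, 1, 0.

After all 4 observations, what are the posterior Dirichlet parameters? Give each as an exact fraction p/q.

obs 1: x=2 → posterior Dirichlet(11, 3/2, 3)
obs 2: x=0 → posterior Dirichlet(12, 3/2, 3)
obs 3: x=1 → posterior Dirichlet(12, 5/2, 3)
obs 4: x=0 → posterior Dirichlet(13, 5/2, 3)

alpha_1=13, alpha_2=5/2, alpha_3=3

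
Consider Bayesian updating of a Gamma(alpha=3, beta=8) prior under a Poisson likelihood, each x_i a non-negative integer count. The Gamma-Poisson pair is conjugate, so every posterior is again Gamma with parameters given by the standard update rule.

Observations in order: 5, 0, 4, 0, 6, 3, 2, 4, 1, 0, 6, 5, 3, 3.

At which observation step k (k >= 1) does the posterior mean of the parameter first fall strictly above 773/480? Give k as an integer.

k = 8

obs 1: x=5 → posterior Gamma(8, 9)
obs 2: x=0 → posterior Gamma(8, 10)
obs 3: x=4 → posterior Gamma(12, 11)
obs 4: x=0 → posterior Gamma(12, 12)
obs 5: x=6 → posterior Gamma(18, 13)
obs 6: x=3 → posterior Gamma(21, 14)
obs 7: x=2 → posterior Gamma(23, 15)
obs 8: x=4 → posterior Gamma(27, 16)
obs 9: x=1 → posterior Gamma(28, 17)
obs 10: x=0 → posterior Gamma(28, 18)
obs 11: x=6 → posterior Gamma(34, 19)
obs 12: x=5 → posterior Gamma(39, 20)
obs 13: x=3 → posterior Gamma(42, 21)
obs 14: x=3 → posterior Gamma(45, 22)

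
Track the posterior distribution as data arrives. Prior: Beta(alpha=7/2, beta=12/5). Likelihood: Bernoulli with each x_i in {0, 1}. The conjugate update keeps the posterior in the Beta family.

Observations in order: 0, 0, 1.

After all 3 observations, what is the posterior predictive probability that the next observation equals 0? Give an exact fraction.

obs 1: x=0 → posterior Beta(7/2, 17/5)
obs 2: x=0 → posterior Beta(7/2, 22/5)
obs 3: x=1 → posterior Beta(9/2, 22/5)

44/89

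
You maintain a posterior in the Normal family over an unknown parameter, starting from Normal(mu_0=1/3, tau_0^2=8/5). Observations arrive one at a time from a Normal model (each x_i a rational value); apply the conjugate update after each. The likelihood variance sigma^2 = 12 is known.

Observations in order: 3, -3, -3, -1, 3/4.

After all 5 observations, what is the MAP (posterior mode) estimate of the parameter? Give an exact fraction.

-3/50

obs 1: x=3 → posterior Normal(11/17, 24/17)
obs 2: x=-3 → posterior Normal(5/19, 24/19)
obs 3: x=-3 → posterior Normal(-1/21, 8/7)
obs 4: x=-1 → posterior Normal(-3/23, 24/23)
obs 5: x=3/4 → posterior Normal(-3/50, 24/25)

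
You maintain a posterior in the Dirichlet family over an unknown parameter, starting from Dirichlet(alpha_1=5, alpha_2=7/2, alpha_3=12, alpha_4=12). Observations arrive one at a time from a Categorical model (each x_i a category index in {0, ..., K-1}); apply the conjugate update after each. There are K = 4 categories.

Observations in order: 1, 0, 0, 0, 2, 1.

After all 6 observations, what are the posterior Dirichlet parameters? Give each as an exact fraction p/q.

alpha_1=8, alpha_2=11/2, alpha_3=13, alpha_4=12

obs 1: x=1 → posterior Dirichlet(5, 9/2, 12, 12)
obs 2: x=0 → posterior Dirichlet(6, 9/2, 12, 12)
obs 3: x=0 → posterior Dirichlet(7, 9/2, 12, 12)
obs 4: x=0 → posterior Dirichlet(8, 9/2, 12, 12)
obs 5: x=2 → posterior Dirichlet(8, 9/2, 13, 12)
obs 6: x=1 → posterior Dirichlet(8, 11/2, 13, 12)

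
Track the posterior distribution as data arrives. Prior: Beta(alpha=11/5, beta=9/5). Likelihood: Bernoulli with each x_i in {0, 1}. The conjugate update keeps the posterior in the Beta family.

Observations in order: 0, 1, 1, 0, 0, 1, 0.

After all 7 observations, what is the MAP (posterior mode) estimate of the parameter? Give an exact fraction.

obs 1: x=0 → posterior Beta(11/5, 14/5)
obs 2: x=1 → posterior Beta(16/5, 14/5)
obs 3: x=1 → posterior Beta(21/5, 14/5)
obs 4: x=0 → posterior Beta(21/5, 19/5)
obs 5: x=0 → posterior Beta(21/5, 24/5)
obs 6: x=1 → posterior Beta(26/5, 24/5)
obs 7: x=0 → posterior Beta(26/5, 29/5)

7/15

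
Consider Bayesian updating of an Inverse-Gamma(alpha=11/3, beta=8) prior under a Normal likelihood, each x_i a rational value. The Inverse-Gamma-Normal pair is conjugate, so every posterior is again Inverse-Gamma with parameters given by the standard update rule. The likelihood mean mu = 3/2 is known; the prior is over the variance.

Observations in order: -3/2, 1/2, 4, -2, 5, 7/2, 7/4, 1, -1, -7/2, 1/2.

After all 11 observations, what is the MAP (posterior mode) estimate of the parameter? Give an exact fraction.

obs 1: x=-3/2 → posterior Inverse-Gamma(25/6, 25/2)
obs 2: x=1/2 → posterior Inverse-Gamma(14/3, 13)
obs 3: x=4 → posterior Inverse-Gamma(31/6, 129/8)
obs 4: x=-2 → posterior Inverse-Gamma(17/3, 89/4)
obs 5: x=5 → posterior Inverse-Gamma(37/6, 227/8)
obs 6: x=7/2 → posterior Inverse-Gamma(20/3, 243/8)
obs 7: x=7/4 → posterior Inverse-Gamma(43/6, 973/32)
obs 8: x=1 → posterior Inverse-Gamma(23/3, 977/32)
obs 9: x=-1 → posterior Inverse-Gamma(49/6, 1077/32)
obs 10: x=-7/2 → posterior Inverse-Gamma(26/3, 1477/32)
obs 11: x=1/2 → posterior Inverse-Gamma(55/6, 1493/32)

4479/976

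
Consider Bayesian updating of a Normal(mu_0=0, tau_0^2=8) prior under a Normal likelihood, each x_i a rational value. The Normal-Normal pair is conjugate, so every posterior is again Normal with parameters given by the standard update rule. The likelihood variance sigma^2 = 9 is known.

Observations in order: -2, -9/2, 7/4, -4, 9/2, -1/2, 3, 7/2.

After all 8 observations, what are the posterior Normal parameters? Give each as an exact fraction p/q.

obs 1: x=-2 → posterior Normal(-16/17, 72/17)
obs 2: x=-9/2 → posterior Normal(-52/25, 72/25)
obs 3: x=7/4 → posterior Normal(-38/33, 24/11)
obs 4: x=-4 → posterior Normal(-70/41, 72/41)
obs 5: x=9/2 → posterior Normal(-34/49, 72/49)
obs 6: x=-1/2 → posterior Normal(-2/3, 24/19)
obs 7: x=3 → posterior Normal(-14/65, 72/65)
obs 8: x=7/2 → posterior Normal(14/73, 72/73)

mu_0=14/73, tau_0^2=72/73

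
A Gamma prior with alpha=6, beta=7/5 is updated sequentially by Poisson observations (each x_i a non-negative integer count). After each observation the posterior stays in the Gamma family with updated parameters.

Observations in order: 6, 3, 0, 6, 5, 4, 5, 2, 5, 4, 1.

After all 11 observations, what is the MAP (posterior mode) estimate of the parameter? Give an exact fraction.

obs 1: x=6 → posterior Gamma(12, 12/5)
obs 2: x=3 → posterior Gamma(15, 17/5)
obs 3: x=0 → posterior Gamma(15, 22/5)
obs 4: x=6 → posterior Gamma(21, 27/5)
obs 5: x=5 → posterior Gamma(26, 32/5)
obs 6: x=4 → posterior Gamma(30, 37/5)
obs 7: x=5 → posterior Gamma(35, 42/5)
obs 8: x=2 → posterior Gamma(37, 47/5)
obs 9: x=5 → posterior Gamma(42, 52/5)
obs 10: x=4 → posterior Gamma(46, 57/5)
obs 11: x=1 → posterior Gamma(47, 62/5)

115/31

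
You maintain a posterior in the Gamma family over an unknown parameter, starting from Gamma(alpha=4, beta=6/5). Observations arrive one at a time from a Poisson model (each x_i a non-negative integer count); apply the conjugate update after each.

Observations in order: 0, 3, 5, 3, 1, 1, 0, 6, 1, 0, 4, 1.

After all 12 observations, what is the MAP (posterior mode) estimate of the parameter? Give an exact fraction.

70/33

obs 1: x=0 → posterior Gamma(4, 11/5)
obs 2: x=3 → posterior Gamma(7, 16/5)
obs 3: x=5 → posterior Gamma(12, 21/5)
obs 4: x=3 → posterior Gamma(15, 26/5)
obs 5: x=1 → posterior Gamma(16, 31/5)
obs 6: x=1 → posterior Gamma(17, 36/5)
obs 7: x=0 → posterior Gamma(17, 41/5)
obs 8: x=6 → posterior Gamma(23, 46/5)
obs 9: x=1 → posterior Gamma(24, 51/5)
obs 10: x=0 → posterior Gamma(24, 56/5)
obs 11: x=4 → posterior Gamma(28, 61/5)
obs 12: x=1 → posterior Gamma(29, 66/5)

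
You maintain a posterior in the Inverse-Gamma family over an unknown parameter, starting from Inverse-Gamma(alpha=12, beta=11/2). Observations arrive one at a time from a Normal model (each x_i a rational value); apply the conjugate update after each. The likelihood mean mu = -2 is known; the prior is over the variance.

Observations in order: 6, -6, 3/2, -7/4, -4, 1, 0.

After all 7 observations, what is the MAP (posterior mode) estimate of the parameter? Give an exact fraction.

175/48

obs 1: x=6 → posterior Inverse-Gamma(25/2, 75/2)
obs 2: x=-6 → posterior Inverse-Gamma(13, 91/2)
obs 3: x=3/2 → posterior Inverse-Gamma(27/2, 413/8)
obs 4: x=-7/4 → posterior Inverse-Gamma(14, 1653/32)
obs 5: x=-4 → posterior Inverse-Gamma(29/2, 1717/32)
obs 6: x=1 → posterior Inverse-Gamma(15, 1861/32)
obs 7: x=0 → posterior Inverse-Gamma(31/2, 1925/32)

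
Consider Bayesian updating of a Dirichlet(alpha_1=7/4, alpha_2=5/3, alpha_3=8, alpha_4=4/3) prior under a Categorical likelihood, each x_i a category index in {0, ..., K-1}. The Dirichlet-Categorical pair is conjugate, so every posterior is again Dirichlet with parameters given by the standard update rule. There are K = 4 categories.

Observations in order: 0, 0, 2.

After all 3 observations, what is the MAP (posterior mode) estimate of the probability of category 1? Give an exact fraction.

obs 1: x=0 → posterior Dirichlet(11/4, 5/3, 8, 4/3)
obs 2: x=0 → posterior Dirichlet(15/4, 5/3, 8, 4/3)
obs 3: x=2 → posterior Dirichlet(15/4, 5/3, 9, 4/3)

8/141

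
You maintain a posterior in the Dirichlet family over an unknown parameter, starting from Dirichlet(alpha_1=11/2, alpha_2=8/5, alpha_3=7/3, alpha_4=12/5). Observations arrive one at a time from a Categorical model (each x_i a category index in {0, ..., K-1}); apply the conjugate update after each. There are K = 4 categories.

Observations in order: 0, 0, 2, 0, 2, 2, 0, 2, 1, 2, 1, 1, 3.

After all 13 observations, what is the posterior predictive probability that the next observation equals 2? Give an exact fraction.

obs 1: x=0 → posterior Dirichlet(13/2, 8/5, 7/3, 12/5)
obs 2: x=0 → posterior Dirichlet(15/2, 8/5, 7/3, 12/5)
obs 3: x=2 → posterior Dirichlet(15/2, 8/5, 10/3, 12/5)
obs 4: x=0 → posterior Dirichlet(17/2, 8/5, 10/3, 12/5)
obs 5: x=2 → posterior Dirichlet(17/2, 8/5, 13/3, 12/5)
obs 6: x=2 → posterior Dirichlet(17/2, 8/5, 16/3, 12/5)
obs 7: x=0 → posterior Dirichlet(19/2, 8/5, 16/3, 12/5)
obs 8: x=2 → posterior Dirichlet(19/2, 8/5, 19/3, 12/5)
obs 9: x=1 → posterior Dirichlet(19/2, 13/5, 19/3, 12/5)
obs 10: x=2 → posterior Dirichlet(19/2, 13/5, 22/3, 12/5)
obs 11: x=1 → posterior Dirichlet(19/2, 18/5, 22/3, 12/5)
obs 12: x=1 → posterior Dirichlet(19/2, 23/5, 22/3, 12/5)
obs 13: x=3 → posterior Dirichlet(19/2, 23/5, 22/3, 17/5)

44/149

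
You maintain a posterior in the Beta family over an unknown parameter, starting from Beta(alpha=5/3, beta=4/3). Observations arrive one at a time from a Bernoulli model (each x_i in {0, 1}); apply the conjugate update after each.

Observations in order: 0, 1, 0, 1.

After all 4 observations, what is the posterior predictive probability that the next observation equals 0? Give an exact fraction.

10/21

obs 1: x=0 → posterior Beta(5/3, 7/3)
obs 2: x=1 → posterior Beta(8/3, 7/3)
obs 3: x=0 → posterior Beta(8/3, 10/3)
obs 4: x=1 → posterior Beta(11/3, 10/3)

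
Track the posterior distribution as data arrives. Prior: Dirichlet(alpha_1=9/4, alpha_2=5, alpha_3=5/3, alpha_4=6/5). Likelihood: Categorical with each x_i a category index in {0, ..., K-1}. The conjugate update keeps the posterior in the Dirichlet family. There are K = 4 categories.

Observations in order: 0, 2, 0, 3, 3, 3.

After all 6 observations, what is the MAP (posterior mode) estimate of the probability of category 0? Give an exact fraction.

obs 1: x=0 → posterior Dirichlet(13/4, 5, 5/3, 6/5)
obs 2: x=2 → posterior Dirichlet(13/4, 5, 8/3, 6/5)
obs 3: x=0 → posterior Dirichlet(17/4, 5, 8/3, 6/5)
obs 4: x=3 → posterior Dirichlet(17/4, 5, 8/3, 11/5)
obs 5: x=3 → posterior Dirichlet(17/4, 5, 8/3, 16/5)
obs 6: x=3 → posterior Dirichlet(17/4, 5, 8/3, 21/5)

195/727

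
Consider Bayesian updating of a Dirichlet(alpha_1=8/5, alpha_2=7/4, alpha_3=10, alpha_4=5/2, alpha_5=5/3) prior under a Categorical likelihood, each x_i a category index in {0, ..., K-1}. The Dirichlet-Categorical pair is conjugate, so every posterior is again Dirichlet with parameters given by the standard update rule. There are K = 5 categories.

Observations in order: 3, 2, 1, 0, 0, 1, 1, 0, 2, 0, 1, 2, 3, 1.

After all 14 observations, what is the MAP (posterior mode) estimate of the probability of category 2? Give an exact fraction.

obs 1: x=3 → posterior Dirichlet(8/5, 7/4, 10, 7/2, 5/3)
obs 2: x=2 → posterior Dirichlet(8/5, 7/4, 11, 7/2, 5/3)
obs 3: x=1 → posterior Dirichlet(8/5, 11/4, 11, 7/2, 5/3)
obs 4: x=0 → posterior Dirichlet(13/5, 11/4, 11, 7/2, 5/3)
obs 5: x=0 → posterior Dirichlet(18/5, 11/4, 11, 7/2, 5/3)
obs 6: x=1 → posterior Dirichlet(18/5, 15/4, 11, 7/2, 5/3)
obs 7: x=1 → posterior Dirichlet(18/5, 19/4, 11, 7/2, 5/3)
obs 8: x=0 → posterior Dirichlet(23/5, 19/4, 11, 7/2, 5/3)
obs 9: x=2 → posterior Dirichlet(23/5, 19/4, 12, 7/2, 5/3)
obs 10: x=0 → posterior Dirichlet(28/5, 19/4, 12, 7/2, 5/3)
obs 11: x=1 → posterior Dirichlet(28/5, 23/4, 12, 7/2, 5/3)
obs 12: x=2 → posterior Dirichlet(28/5, 23/4, 13, 7/2, 5/3)
obs 13: x=3 → posterior Dirichlet(28/5, 23/4, 13, 9/2, 5/3)
obs 14: x=1 → posterior Dirichlet(28/5, 27/4, 13, 9/2, 5/3)

720/1591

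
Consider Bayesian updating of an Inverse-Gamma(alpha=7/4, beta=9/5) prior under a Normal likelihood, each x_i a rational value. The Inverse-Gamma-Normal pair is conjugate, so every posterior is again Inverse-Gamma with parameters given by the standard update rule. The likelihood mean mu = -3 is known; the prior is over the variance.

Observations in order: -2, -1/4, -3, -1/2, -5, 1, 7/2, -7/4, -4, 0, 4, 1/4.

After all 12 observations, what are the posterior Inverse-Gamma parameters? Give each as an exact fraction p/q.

obs 1: x=-2 → posterior Inverse-Gamma(9/4, 23/10)
obs 2: x=-1/4 → posterior Inverse-Gamma(11/4, 973/160)
obs 3: x=-3 → posterior Inverse-Gamma(13/4, 973/160)
obs 4: x=-1/2 → posterior Inverse-Gamma(15/4, 1473/160)
obs 5: x=-5 → posterior Inverse-Gamma(17/4, 1793/160)
obs 6: x=1 → posterior Inverse-Gamma(19/4, 3073/160)
obs 7: x=7/2 → posterior Inverse-Gamma(21/4, 6453/160)
obs 8: x=-7/4 → posterior Inverse-Gamma(23/4, 3289/80)
obs 9: x=-4 → posterior Inverse-Gamma(25/4, 3329/80)
obs 10: x=0 → posterior Inverse-Gamma(27/4, 3689/80)
obs 11: x=4 → posterior Inverse-Gamma(29/4, 5649/80)
obs 12: x=1/4 → posterior Inverse-Gamma(31/4, 12143/160)

alpha=31/4, beta=12143/160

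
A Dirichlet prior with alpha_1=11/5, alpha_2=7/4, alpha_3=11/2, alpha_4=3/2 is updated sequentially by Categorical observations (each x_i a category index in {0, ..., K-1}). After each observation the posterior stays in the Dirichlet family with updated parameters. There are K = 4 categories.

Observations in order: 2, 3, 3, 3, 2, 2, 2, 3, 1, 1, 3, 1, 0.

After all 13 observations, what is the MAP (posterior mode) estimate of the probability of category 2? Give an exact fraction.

170/399

obs 1: x=2 → posterior Dirichlet(11/5, 7/4, 13/2, 3/2)
obs 2: x=3 → posterior Dirichlet(11/5, 7/4, 13/2, 5/2)
obs 3: x=3 → posterior Dirichlet(11/5, 7/4, 13/2, 7/2)
obs 4: x=3 → posterior Dirichlet(11/5, 7/4, 13/2, 9/2)
obs 5: x=2 → posterior Dirichlet(11/5, 7/4, 15/2, 9/2)
obs 6: x=2 → posterior Dirichlet(11/5, 7/4, 17/2, 9/2)
obs 7: x=2 → posterior Dirichlet(11/5, 7/4, 19/2, 9/2)
obs 8: x=3 → posterior Dirichlet(11/5, 7/4, 19/2, 11/2)
obs 9: x=1 → posterior Dirichlet(11/5, 11/4, 19/2, 11/2)
obs 10: x=1 → posterior Dirichlet(11/5, 15/4, 19/2, 11/2)
obs 11: x=3 → posterior Dirichlet(11/5, 15/4, 19/2, 13/2)
obs 12: x=1 → posterior Dirichlet(11/5, 19/4, 19/2, 13/2)
obs 13: x=0 → posterior Dirichlet(16/5, 19/4, 19/2, 13/2)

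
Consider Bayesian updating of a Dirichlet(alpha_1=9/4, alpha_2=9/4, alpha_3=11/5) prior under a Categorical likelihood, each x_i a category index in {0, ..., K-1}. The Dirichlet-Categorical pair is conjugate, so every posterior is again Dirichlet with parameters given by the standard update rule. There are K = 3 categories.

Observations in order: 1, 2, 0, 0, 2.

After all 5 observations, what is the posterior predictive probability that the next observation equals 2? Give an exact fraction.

obs 1: x=1 → posterior Dirichlet(9/4, 13/4, 11/5)
obs 2: x=2 → posterior Dirichlet(9/4, 13/4, 16/5)
obs 3: x=0 → posterior Dirichlet(13/4, 13/4, 16/5)
obs 4: x=0 → posterior Dirichlet(17/4, 13/4, 16/5)
obs 5: x=2 → posterior Dirichlet(17/4, 13/4, 21/5)

14/39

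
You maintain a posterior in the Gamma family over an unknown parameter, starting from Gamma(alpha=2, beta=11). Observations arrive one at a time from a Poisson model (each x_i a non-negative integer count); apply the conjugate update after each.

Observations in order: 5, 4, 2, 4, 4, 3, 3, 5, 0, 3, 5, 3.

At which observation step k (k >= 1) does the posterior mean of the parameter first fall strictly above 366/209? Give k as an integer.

obs 1: x=5 → posterior Gamma(7, 12)
obs 2: x=4 → posterior Gamma(11, 13)
obs 3: x=2 → posterior Gamma(13, 14)
obs 4: x=4 → posterior Gamma(17, 15)
obs 5: x=4 → posterior Gamma(21, 16)
obs 6: x=3 → posterior Gamma(24, 17)
obs 7: x=3 → posterior Gamma(27, 18)
obs 8: x=5 → posterior Gamma(32, 19)
obs 9: x=0 → posterior Gamma(32, 20)
obs 10: x=3 → posterior Gamma(35, 21)
obs 11: x=5 → posterior Gamma(40, 22)
obs 12: x=3 → posterior Gamma(43, 23)

k = 11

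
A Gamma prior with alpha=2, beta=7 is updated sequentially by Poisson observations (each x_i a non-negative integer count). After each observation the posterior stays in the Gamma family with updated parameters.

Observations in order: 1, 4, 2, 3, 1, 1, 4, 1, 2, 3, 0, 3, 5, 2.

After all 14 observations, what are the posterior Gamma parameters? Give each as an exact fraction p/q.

obs 1: x=1 → posterior Gamma(3, 8)
obs 2: x=4 → posterior Gamma(7, 9)
obs 3: x=2 → posterior Gamma(9, 10)
obs 4: x=3 → posterior Gamma(12, 11)
obs 5: x=1 → posterior Gamma(13, 12)
obs 6: x=1 → posterior Gamma(14, 13)
obs 7: x=4 → posterior Gamma(18, 14)
obs 8: x=1 → posterior Gamma(19, 15)
obs 9: x=2 → posterior Gamma(21, 16)
obs 10: x=3 → posterior Gamma(24, 17)
obs 11: x=0 → posterior Gamma(24, 18)
obs 12: x=3 → posterior Gamma(27, 19)
obs 13: x=5 → posterior Gamma(32, 20)
obs 14: x=2 → posterior Gamma(34, 21)

alpha=34, beta=21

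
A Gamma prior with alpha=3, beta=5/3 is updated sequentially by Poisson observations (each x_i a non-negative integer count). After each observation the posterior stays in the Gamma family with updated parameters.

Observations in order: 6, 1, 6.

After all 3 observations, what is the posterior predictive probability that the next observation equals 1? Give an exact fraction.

104541760214849814528/827240261886336764177

obs 1: x=6 → posterior Gamma(9, 8/3)
obs 2: x=1 → posterior Gamma(10, 11/3)
obs 3: x=6 → posterior Gamma(16, 14/3)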